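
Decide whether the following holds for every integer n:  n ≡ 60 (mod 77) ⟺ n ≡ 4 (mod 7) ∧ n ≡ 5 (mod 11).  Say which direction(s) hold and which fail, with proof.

Both directions hold; the statement is true.

(⟹) Suppose n ≡ 60 (mod 77); write n = 77j + 60. Since 7 ∣ 77, reducing mod 7 gives n ≡ 60 ≡ 4 (mod 7); since 11 ∣ 77, reducing mod 11 gives n ≡ 60 ≡ 5 (mod 11).

(⟸) Conversely, if n ≡ 4 (mod 7) and n ≡ 5 (mod 11), then by the Chinese remainder theorem n ≡ 60 (mod 77). This is exactly n ≡ 60 (mod 77).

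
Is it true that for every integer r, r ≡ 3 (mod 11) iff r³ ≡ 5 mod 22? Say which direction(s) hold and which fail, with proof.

Forward direction. This fails: take r = 14. Then 14 ≡ 3 (mod 11), but 14³ = 2744 ≡ 16 (mod 22), not 5.

Converse. The residues r modulo 22 with r³ ≡ 5 (mod 22) are exactly {3}, and each is ≡ 3 (mod 11).

Only the converse holds.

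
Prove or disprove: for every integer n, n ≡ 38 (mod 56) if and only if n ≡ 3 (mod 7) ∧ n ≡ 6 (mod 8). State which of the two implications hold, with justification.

Both directions hold; the statement is true.

Forward direction. Suppose n ≡ 38 (mod 56); write n = 56j + 38. Since 7 ∣ 56, reducing mod 7 gives n ≡ 38 ≡ 3 (mod 7); since 8 ∣ 56, reducing mod 8 gives n ≡ 38 ≡ 6 (mod 8).

Converse. If n ≡ 3 (mod 7) and n ≡ 6 (mod 8), then by the Chinese remainder theorem n ≡ 38 (mod 56). This is exactly n ≡ 38 (mod 56).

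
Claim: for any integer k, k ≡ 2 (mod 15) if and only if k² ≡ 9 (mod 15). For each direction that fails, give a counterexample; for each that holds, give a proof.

Neither implication holds.

(⇒) This fails: take k = 2. Then 2 ≡ 2 (mod 15), but 2² = 4 ≡ 4 (mod 15), not 9.

(⇐) This fails: take k = 3. Then 3² = 9 ≡ 9 (mod 15), yet 3 ≡ 3 (mod 15), not 2.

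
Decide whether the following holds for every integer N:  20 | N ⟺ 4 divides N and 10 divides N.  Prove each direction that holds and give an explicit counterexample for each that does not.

Both directions hold.

(⇒) If 20 ∣ N, write N = 20q. Since 20 = 5·4, N = 4·(5q), so 4 ∣ N; and since 20 = 2·10, N = 10·(2q), so 10 ∣ N.

(⇐) Suppose 4 ∣ N and 10 ∣ N. Any common multiple of 4 and 10 is a multiple of their lcm; here lcm(4, 10) = 4·10/gcd(4, 10) = 40/2 = 20, so 20 ∣ N.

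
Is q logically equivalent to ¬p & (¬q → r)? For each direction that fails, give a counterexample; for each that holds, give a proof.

(⇒) This fails. Under q = T, r = F, p = T, the left side is true but the right side is false.

(⇐) This fails. Under q = F, r = T, p = F, the left side is false but the right side is true.

(⇒) fails and (⇐) fails.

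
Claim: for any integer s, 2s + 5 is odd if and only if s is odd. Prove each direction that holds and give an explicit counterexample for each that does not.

Only the converse holds.

(⟸) Suppose s is odd. Since 2 is even, 2s is even for every s, so 2s + 5 has the same parity as 5, which is odd. Hence 2s + 5 is odd.

(⟹) This fails: take s = 4. Then 2s + 5 = 13, which is odd, yet s = 4 is even, not odd.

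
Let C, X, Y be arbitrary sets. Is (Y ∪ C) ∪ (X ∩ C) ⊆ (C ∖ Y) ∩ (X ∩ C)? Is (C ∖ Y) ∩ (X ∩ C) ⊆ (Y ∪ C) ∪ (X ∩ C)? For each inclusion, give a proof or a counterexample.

Forward inclusion. This inclusion fails. Take C = {1}, X = ∅, Y = ∅; then 1 ∈ (Y ∪ C) ∪ (X ∩ C) but 1 ∉ (C ∖ Y) ∩ (X ∩ C).

Reverse inclusion. Let x ∈ (C ∖ Y) ∩ (X ∩ C). Then x ∈ C ∩ X and x ∉ Y, from which x ∈ (Y ∪ C) ∪ (X ∩ C).

(⊆) fails; (⊇) holds.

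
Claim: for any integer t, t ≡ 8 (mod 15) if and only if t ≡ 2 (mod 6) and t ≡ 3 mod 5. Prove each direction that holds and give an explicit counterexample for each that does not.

(⟹) This fails: t = 23 gives 23 ≡ 8 (mod 15) but 23 ≡ 5 (mod 6), so the conjunction on the right does not hold.

(⟸) Conversely, if t ≡ 2 (mod 6) and t ≡ 3 (mod 5), then by the Chinese remainder theorem t ≡ 8 (mod 30). Since 8 ≡ 8 (mod 15) and 15 ∣ 30, we get t ≡ 8 (mod 15).

(⇒) fails; (⇐) holds.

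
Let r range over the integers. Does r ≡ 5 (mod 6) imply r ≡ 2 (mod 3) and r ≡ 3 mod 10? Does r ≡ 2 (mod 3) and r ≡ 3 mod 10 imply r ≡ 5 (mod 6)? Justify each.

The forward direction fails; the converse holds.

(⇒) This fails: r = 5 gives 5 ≡ 5 (mod 6) but 5 ≡ 5 (mod 10), so the conjunction on the right does not hold.

(⇐) Conversely, if r ≡ 2 (mod 3) and r ≡ 3 (mod 10), then by the Chinese remainder theorem r ≡ 23 (mod 30). Since 23 ≡ 5 (mod 6) and 6 ∣ 30, we get r ≡ 5 (mod 6).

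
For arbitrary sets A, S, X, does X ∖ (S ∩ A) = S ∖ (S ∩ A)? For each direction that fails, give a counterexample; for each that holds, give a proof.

Neither inclusion holds.

(⟹) This inclusion fails. Take A = ∅, S = ∅, X = {1}; then 1 ∈ X ∖ (S ∩ A) but 1 ∉ S ∖ (S ∩ A).

(⟸) This inclusion fails. Take A = ∅, S = {1}, X = ∅; then 1 ∈ S ∖ (S ∩ A) but 1 ∉ X ∖ (S ∩ A).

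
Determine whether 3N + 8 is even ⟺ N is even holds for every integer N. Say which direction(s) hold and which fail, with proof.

Both directions hold.

(⇒) Suppose 3N + 8 is even. Since 3 is odd, 3N and N have the same parity, so 3N + 8 ≡ N + 8 (mod 2). As 8 is even, 3N + 8 is even exactly when N is even. Thus N is even.

(⇐) Conversely, suppose N is even; write N = 2j. Then 3N + 8 = 3·(2j) + 8 = 2·3j + 8, which is even.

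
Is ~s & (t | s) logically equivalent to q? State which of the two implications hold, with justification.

Neither direction holds.

(⟹) This fails. Under q = F, s = F, t = T, the left side is true but the right side is false.

(⟸) This fails. Under q = T, s = F, t = F, the left side is false but the right side is true.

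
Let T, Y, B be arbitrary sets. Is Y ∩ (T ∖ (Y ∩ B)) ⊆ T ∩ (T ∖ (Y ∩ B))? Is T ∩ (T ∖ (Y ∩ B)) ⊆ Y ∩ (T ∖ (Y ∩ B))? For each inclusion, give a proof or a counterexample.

Only the forward inclusion holds.

(⟹) Let x ∈ Y ∩ (T ∖ (Y ∩ B)). Then x ∈ T ∩ Y and x ∉ B, from which x ∈ T ∩ (T ∖ (Y ∩ B)).

(⟸) This inclusion fails. Take T = {1}, Y = ∅, B = ∅; then 1 ∈ T ∩ (T ∖ (Y ∩ B)) but 1 ∉ Y ∩ (T ∖ (Y ∩ B)).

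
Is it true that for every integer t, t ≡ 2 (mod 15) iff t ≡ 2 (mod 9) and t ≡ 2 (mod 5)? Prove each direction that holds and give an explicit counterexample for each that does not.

Only the converse holds.

Converse. If t ≡ 2 (mod 9) and t ≡ 2 (mod 5), then by the Chinese remainder theorem t ≡ 2 (mod 45). Since 2 ≡ 2 (mod 15) and 15 ∣ 45, we get t ≡ 2 (mod 15).

Forward direction. This fails: t = 32 gives 32 ≡ 2 (mod 15) but 32 ≡ 5 (mod 9), so the conjunction on the right does not hold.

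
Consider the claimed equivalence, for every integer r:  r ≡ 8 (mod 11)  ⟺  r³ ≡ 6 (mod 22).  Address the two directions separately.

Only the converse holds.

(⟹) This fails: take r = 19. Then 19 ≡ 8 (mod 11), but 19³ = 6859 ≡ 17 (mod 22), not 6.

(⟸) Conversely, the residues r modulo 22 with r³ ≡ 6 (mod 22) are exactly {8}, and each is ≡ 8 (mod 11).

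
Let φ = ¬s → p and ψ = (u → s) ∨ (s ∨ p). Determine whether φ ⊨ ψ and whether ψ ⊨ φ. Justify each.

(⟹) Assume the antecedent. If p is true, (u → s) ∨ (s ∨ p) reduces to true regardless of the other variables. If p is false, the antecedent forces (u = F, p = F, s = T) or (u = T, p = F, s = T), and (u → s) ∨ (s ∨ p) holds there. Either way (u → s) ∨ (s ∨ p) holds.

(⟸) This fails. Under u = F, p = F, s = F, the left side is false but the right side is true.

The forward direction holds; the converse fails.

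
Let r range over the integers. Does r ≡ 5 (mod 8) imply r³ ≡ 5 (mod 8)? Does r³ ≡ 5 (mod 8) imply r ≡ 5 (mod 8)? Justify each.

(→) Suppose r ≡ 5 (mod 8). Write r = 8j + 5. Then (8j + 5)³ = 512j³ + 960j² + 600j + 125 = 8(64j³ + 120j² + 75j + 15) + 5, so r³ ≡ 5 (mod 8).

(←) Conversely, suppose r³ ≡ 5 (mod 8). The only residue r in {0, …, 7} with r³ ≡ 5 (mod 8) is r = 5, so r ≡ 5 (mod 8).

Both directions hold.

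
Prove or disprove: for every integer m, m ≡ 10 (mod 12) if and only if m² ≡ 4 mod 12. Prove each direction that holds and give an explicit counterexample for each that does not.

(⇒) Suppose m ≡ 10 (mod 12). Write m = 12j + 10. Then (12j + 10)² = 144j² + 240j + 100 = 12(12j² + 20j + 8) + 4, so m² ≡ 4 (mod 12).

(⇐) This fails: take m = 2. Then 2² = 4 ≡ 4 (mod 12), yet 2 ≡ 2 (mod 12), not 10.

Only the forward implication holds.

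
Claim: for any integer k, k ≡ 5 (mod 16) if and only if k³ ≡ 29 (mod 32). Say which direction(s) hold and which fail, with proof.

(⟹) This fails: take k = 21. Then 21 ≡ 5 (mod 16), but 21³ = 9261 ≡ 13 (mod 32), not 29.

(⟸) Conversely, the residues r modulo 32 with r³ ≡ 29 (mod 32) are exactly {5}, and each is ≡ 5 (mod 16).

Only the converse holds.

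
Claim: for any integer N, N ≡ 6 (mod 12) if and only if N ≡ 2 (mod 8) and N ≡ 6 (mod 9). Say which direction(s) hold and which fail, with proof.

(→) This fails: N = 66 gives 66 ≡ 6 (mod 12) but 66 ≡ 3 (mod 9), so the conjunction on the right does not hold.

(←) Conversely, if N ≡ 2 (mod 8) and N ≡ 6 (mod 9), then by the Chinese remainder theorem N ≡ 42 (mod 72). Since 42 ≡ 6 (mod 12) and 12 ∣ 72, we get N ≡ 6 (mod 12).

Only the converse holds.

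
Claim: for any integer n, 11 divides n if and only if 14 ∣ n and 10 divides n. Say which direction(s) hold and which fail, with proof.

[⇒] This fails: take n = 11. Certainly 11 ∣ 11, but 14 ∤ 11.

[⇐] This fails: take n = 70. Both 14 ∣ 70 and 10 ∣ 70, yet 70 is not a multiple of 11 (since 70 = 6·11 + 4), so 11 ∤ 70.

(⇒) fails and (⇐) fails.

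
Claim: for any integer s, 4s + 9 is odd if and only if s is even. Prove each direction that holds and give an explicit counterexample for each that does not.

(⇒) fails; (⇐) holds.

[⇒] This fails: take s = 5. Then 4s + 9 = 29, which is odd, yet s = 5 is odd, not even.

[⇐] Suppose s is even. Since 4 is even, 4s is even for every s, so 4s + 9 has the same parity as 9, which is odd. Hence 4s + 9 is odd.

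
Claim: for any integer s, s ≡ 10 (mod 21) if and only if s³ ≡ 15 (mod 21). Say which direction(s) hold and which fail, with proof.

(→) This fails: take s = 10. Then 10 ≡ 10 (mod 21), but 10³ = 1000 ≡ 13 (mod 21), not 15.

(←) This fails: take s = 9. Then 9³ = 729 ≡ 15 (mod 21), yet 9 ≡ 9 (mod 21), not 10.

(⇒) fails and (⇐) fails.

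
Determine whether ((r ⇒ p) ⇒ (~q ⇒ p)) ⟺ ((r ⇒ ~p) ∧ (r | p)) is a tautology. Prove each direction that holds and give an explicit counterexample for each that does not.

(⇒) This fails. Under q = T, r = F, p = F, the left side is true but the right side is false.

(⇐) Assume the antecedent. If q is true, (r ⇒ p) ⇒ (~q ⇒ p) reduces to true regardless of the other variables. If q is false, the antecedent forces (q = F, r = T, p = F) or (q = F, r = F, p = T), and (r ⇒ p) ⇒ (~q ⇒ p) holds there. Either way (r ⇒ p) ⇒ (~q ⇒ p) holds.

(⇒) fails; (⇐) holds.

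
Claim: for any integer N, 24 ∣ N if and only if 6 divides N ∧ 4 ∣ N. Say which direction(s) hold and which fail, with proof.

Only the forward direction holds.

[⇐] This fails: take N = 12. Both 6 ∣ 12 and 4 ∣ 12, yet 12 is not a multiple of 24 (since 12 = 0·24 + 12), so 24 ∤ 12.

[⇒] If 24 ∣ N, write N = 24q. Since 24 = 4·6, N = 6·(4q), so 6 ∣ N; and since 24 = 6·4, N = 4·(6q), so 4 ∣ N.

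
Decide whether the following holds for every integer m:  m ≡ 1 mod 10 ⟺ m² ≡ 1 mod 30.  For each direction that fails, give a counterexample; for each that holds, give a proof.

Neither direction holds.

[⇒] This fails: take m = 21. Then 21 ≡ 1 (mod 10), but 21² = 441 ≡ 21 (mod 30), not 1.

[⇐] This fails: take m = 19. Then 19² = 361 ≡ 1 (mod 30), yet 19 ≡ 9 (mod 10), not 1.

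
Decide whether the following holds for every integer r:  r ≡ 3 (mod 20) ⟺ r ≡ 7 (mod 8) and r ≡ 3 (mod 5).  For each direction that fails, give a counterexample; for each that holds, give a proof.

(⇐) If r ≡ 7 (mod 8) and r ≡ 3 (mod 5), then by the Chinese remainder theorem r ≡ 23 (mod 40). Since 23 ≡ 3 (mod 20) and 20 ∣ 40, we get r ≡ 3 (mod 20).

(⇒) This fails: r = 3 gives 3 ≡ 3 (mod 20) but 3 ≡ 3 (mod 8), so the conjunction on the right does not hold.

The forward direction fails; the converse holds.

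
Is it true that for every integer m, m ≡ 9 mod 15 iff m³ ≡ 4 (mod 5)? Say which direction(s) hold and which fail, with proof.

Only the forward implication holds.

(⟹) Suppose m ≡ 9 (mod 15). Then m³ ≡ 9³ = 729 (mod 15), and since 5 ∣ 15, also m³ ≡ 4 (mod 5).

(⟸) This fails: take m = 4. Then 4³ = 64 ≡ 4 (mod 5), yet 4 ≡ 4 (mod 15), not 9.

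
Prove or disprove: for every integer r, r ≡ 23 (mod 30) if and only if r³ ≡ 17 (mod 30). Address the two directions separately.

[⇐] Suppose r³ ≡ 17 (mod 30). The only residue r in {0, …, 29} with r³ ≡ 17 (mod 30) is r = 23, so r ≡ 23 (mod 30).

[⇒] Suppose r ≡ 23 (mod 30). Write r = 30j + 23. Then (30j + 23)³ = 27000j³ + 62100j² + 47610j + 12167 = 30(900j³ + 2070j² + 1587j + 405) + 17, so r³ ≡ 17 (mod 30).

Both implications hold.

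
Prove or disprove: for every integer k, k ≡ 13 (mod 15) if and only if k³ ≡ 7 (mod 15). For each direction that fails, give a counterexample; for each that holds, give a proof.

(⟹) Suppose k ≡ 13 (mod 15). Write k = 15j + 13. Then (15j + 13)³ = 3375j³ + 8775j² + 7605j + 2197 = 15(225j³ + 585j² + 507j + 146) + 7, so k³ ≡ 7 (mod 15).

(⟸) Conversely, suppose k³ ≡ 7 (mod 15). The only residue r in {0, …, 14} with r³ ≡ 7 (mod 15) is r = 13, so k ≡ 13 (mod 15).

Equivalent; both directions hold.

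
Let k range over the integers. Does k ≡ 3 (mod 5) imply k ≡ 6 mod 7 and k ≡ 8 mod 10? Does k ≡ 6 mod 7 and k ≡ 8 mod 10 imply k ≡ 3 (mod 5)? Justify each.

Forward direction. This fails: k = 33 gives 33 ≡ 3 (mod 5) but 33 ≡ 5 (mod 7), so the conjunction on the right does not hold.

Converse. If k ≡ 6 (mod 7) and k ≡ 8 (mod 10), then by the Chinese remainder theorem k ≡ 48 (mod 70). Since 48 ≡ 3 (mod 5) and 5 ∣ 70, we get k ≡ 3 (mod 5).

Only the converse holds.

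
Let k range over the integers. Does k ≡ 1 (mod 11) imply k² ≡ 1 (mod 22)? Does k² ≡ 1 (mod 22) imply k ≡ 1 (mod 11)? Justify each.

(→) This fails: take k = 12. Then 12 ≡ 1 (mod 11), but 12² = 144 ≡ 12 (mod 22), not 1.

(←) This fails: take k = 21. Then 21² = 441 ≡ 1 (mod 22), yet 21 ≡ 10 (mod 11), not 1.

Neither direction holds.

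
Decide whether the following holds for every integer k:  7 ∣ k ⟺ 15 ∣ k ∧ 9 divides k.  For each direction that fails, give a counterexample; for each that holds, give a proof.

(⇒) fails and (⇐) fails.

Forward direction. This fails: take k = 7. Certainly 7 ∣ 7, but 15 ∤ 7.

Converse. This fails: take k = 45. Both 15 ∣ 45 and 9 ∣ 45, yet 45 is not a multiple of 7 (since 45 = 6·7 + 3), so 7 ∤ 45.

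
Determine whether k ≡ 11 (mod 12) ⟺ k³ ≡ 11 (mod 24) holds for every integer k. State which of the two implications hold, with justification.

Only the converse holds.

(⟹) This fails: take k = 23. Then 23 ≡ 11 (mod 12), but 23³ = 12167 ≡ 23 (mod 24), not 11.

(⟸) Conversely, the residues r modulo 24 with r³ ≡ 11 (mod 24) are exactly {11}, and each is ≡ 11 (mod 12).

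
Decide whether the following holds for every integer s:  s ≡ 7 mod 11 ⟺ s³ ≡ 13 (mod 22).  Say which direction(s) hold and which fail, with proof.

(⇒) fails; (⇐) holds.

(⟹) This fails: take s = 18. Then 18 ≡ 7 (mod 11), but 18³ = 5832 ≡ 2 (mod 22), not 13.

(⟸) Conversely, the residues r modulo 22 with r³ ≡ 13 (mod 22) are exactly {7}, and each is ≡ 7 (mod 11).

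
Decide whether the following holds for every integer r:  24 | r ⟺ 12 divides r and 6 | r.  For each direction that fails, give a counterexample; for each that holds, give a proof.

Not equivalent: only (⇒) holds.

[⇒] If 24 ∣ r, write r = 24q. Since 24 = 2·12, r = 12·(2q), so 12 ∣ r; and since 24 = 4·6, r = 6·(4q), so 6 ∣ r.

[⇐] This fails: take r = 12. Both 12 ∣ 12 and 6 ∣ 12, yet 12 is not a multiple of 24 (since 12 = 0·24 + 12), so 24 ∤ 12.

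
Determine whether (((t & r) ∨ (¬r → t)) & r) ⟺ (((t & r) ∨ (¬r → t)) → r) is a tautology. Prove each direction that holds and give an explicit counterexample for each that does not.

(⟹) Assume the antecedent. If r is true, ((t & r) ∨ (¬r → t)) → r reduces to true regardless of the other variables. If r is false, the antecedent cannot hold. Either way ((t & r) ∨ (¬r → t)) → r holds.

(⟸) This fails. Under r = F, t = F, the left side is false but the right side is true.

Not equivalent: only (⇒) holds.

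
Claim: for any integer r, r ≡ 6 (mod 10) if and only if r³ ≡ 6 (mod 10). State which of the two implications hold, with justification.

(→) Suppose r ≡ 6 (mod 10). Write r = 10j + 6. Then (10j + 6)³ = 1000j³ + 1800j² + 1080j + 216 = 10(100j³ + 180j² + 108j + 21) + 6, so r³ ≡ 6 (mod 10).

(←) Conversely, suppose r³ ≡ 6 (mod 10). The only residue r in {0, …, 9} with r³ ≡ 6 (mod 10) is r = 6, so r ≡ 6 (mod 10).

Both directions hold.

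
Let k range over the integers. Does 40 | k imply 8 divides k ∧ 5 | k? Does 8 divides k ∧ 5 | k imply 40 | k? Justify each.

(⟹) If 40 ∣ k, write k = 40q. Since 40 = 5·8, k = 8·(5q), so 8 ∣ k; and since 40 = 8·5, k = 5·(8q), so 5 ∣ k.

(⟸) Suppose 8 ∣ k and 5 ∣ k. Any common multiple of 8 and 5 is a multiple of their lcm; here gcd(8, 5) = 1, so lcm(8, 5) = 8·5 = 40, so 40 ∣ k.

Both directions hold.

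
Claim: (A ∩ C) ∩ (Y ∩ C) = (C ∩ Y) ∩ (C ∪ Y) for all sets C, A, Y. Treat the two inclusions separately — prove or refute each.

(⊆) Let x ∈ (A ∩ C) ∩ (Y ∩ C). Then x ∈ C ∩ A ∩ Y, from which x ∈ (C ∩ Y) ∩ (C ∪ Y).

(⊇) This inclusion fails. Take C = {1}, A = ∅, Y = {1}; then 1 ∈ (C ∩ Y) ∩ (C ∪ Y) but 1 ∉ (A ∩ C) ∩ (Y ∩ C).

The sets are not equal: only the forward inclusion holds.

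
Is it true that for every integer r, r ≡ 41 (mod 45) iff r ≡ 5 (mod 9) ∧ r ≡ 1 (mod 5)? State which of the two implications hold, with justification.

[⇒] Suppose r ≡ 41 (mod 45); write r = 45j + 41. Since 9 ∣ 45, reducing mod 9 gives r ≡ 41 ≡ 5 (mod 9); since 5 ∣ 45, reducing mod 5 gives r ≡ 41 ≡ 1 (mod 5).

[⇐] Conversely, if r ≡ 5 (mod 9) and r ≡ 1 (mod 5), then by the Chinese remainder theorem r ≡ 41 (mod 45). This is exactly r ≡ 41 (mod 45).

Both implications hold.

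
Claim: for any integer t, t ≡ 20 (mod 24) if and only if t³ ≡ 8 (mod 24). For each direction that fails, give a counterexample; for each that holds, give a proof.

Not equivalent: only (⇒) holds.

[⇒] Suppose t ≡ 20 (mod 24). Write t = 24j + 20. Then (24j + 20)³ = 13824j³ + 34560j² + 28800j + 8000 = 24(576j³ + 1440j² + 1200j + 333) + 8, so t³ ≡ 8 (mod 24).

[⇐] This fails: take t = 2. Then 2³ = 8 ≡ 8 (mod 24), yet 2 ≡ 2 (mod 24), not 20.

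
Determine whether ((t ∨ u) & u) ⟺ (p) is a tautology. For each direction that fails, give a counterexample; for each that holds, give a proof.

Both directions fail.

Forward direction. This fails. Under t = F, p = F, u = T, the left side is true but the right side is false.

Converse. This fails. Under t = F, p = T, u = F, the left side is false but the right side is true.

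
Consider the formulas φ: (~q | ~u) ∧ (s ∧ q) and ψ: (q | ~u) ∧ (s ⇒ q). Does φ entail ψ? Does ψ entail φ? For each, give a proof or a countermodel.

(→) Assume the antecedent. If s is true, the antecedent forces (s = T, q = T, u = F), and (q | ~u) ∧ (s ⇒ q) holds there. If s is false, the antecedent cannot hold. Either way (q | ~u) ∧ (s ⇒ q) holds.

(←) This fails. Under s = F, q = F, u = F, the left side is false but the right side is true.

Only the forward direction holds.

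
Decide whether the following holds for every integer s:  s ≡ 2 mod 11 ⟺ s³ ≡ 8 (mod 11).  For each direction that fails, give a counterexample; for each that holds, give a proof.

Equivalent; both directions hold.

(→) Suppose s ≡ 2 mod 11. Write s = 11j + 2. Then (11j + 2)³ = 1331j³ + 726j² + 132j + 8 = 11(121j³ + 66j² + 12j) + 8, so s³ ≡ 8 (mod 11).

(←) Conversely, suppose s³ ≡ 8 (mod 11). The only residue r in {0, …, 10} with r³ ≡ 8 (mod 11) is r = 2, so s ≡ 2 (mod 11).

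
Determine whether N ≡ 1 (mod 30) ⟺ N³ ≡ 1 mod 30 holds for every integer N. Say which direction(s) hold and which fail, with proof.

Both implications hold.

(⟹) Suppose N ≡ 1 (mod 30). Write N = 30j + 1. Then (30j + 1)³ = 27000j³ + 2700j² + 90j + 1 = 30(900j³ + 90j² + 3j) + 1, so N³ ≡ 1 (mod 30).

(⟸) Conversely, suppose N³ ≡ 1 (mod 30). The only residue r in {0, …, 29} with r³ ≡ 1 (mod 30) is r = 1, so N ≡ 1 (mod 30).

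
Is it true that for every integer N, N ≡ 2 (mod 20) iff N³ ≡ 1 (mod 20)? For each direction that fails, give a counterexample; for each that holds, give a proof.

(→) This fails: take N = 2. Then 2 ≡ 2 (mod 20), but 2³ = 8 ≡ 8 (mod 20), not 1.

(←) This fails: take N = 1. Then 1³ = 1 ≡ 1 (mod 20), yet 1 ≡ 1 (mod 20), not 2.

(⇒) fails and (⇐) fails.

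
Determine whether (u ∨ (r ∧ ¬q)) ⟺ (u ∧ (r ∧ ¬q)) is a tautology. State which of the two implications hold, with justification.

The forward direction fails; the converse holds.

(⟸) Assume the antecedent. If u is true, u ∨ (r ∧ ¬q) reduces to true regardless of the other variables. If u is false, the antecedent cannot hold. Either way u ∨ (r ∧ ¬q) holds.

(⟹) This fails. Under u = T, r = F, q = F, the left side is true but the right side is false.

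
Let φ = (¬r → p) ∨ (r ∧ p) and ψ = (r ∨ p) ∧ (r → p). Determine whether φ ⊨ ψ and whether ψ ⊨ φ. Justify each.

(⇒) This fails. Under p = F, r = T, the left side is true but the right side is false.

(⇐) Assume the antecedent. If p is true, (¬r → p) ∨ (r ∧ p) reduces to true regardless of the other variables. If p is false, the antecedent cannot hold. Either way (¬r → p) ∨ (r ∧ p) holds.

The forward direction fails; the converse holds.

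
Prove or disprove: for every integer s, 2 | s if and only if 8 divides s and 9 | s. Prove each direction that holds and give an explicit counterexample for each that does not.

[⇒] This fails: take s = 2. Certainly 2 ∣ 2, but 8 ∤ 2.

[⇐] Suppose 8 ∣ s and 9 ∣ s. Any common multiple of 8 and 9 is a multiple of their lcm; here gcd(8, 9) = 1, so lcm(8, 9) = 8·9 = 72, so 72 ∣ s. Since 2 ∣ 72, it follows that 2 ∣ s.

Only the reverse direction holds.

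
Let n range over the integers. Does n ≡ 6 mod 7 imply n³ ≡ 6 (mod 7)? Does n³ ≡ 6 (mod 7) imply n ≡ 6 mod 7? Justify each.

(⟸) This fails: take n = 3. Then 3³ = 27 ≡ 6 (mod 7), yet 3 ≡ 3 (mod 7), not 6.

(⟹) Suppose n ≡ 6 mod 7. Write n = 7j + 6. Then (7j + 6)³ = 343j³ + 882j² + 756j + 216 = 7(49j³ + 126j² + 108j + 30) + 6, so n³ ≡ 6 (mod 7).

Only the forward direction holds.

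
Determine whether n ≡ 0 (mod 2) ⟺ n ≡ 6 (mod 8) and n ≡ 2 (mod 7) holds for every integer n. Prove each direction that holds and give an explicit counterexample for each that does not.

(⇒) fails; (⇐) holds.

Forward direction. This fails: n = 0 gives 0 ≡ 0 (mod 2) but 0 ≡ 0 (mod 8), so the conjunction on the right does not hold.

Converse. If n ≡ 6 (mod 8) and n ≡ 2 (mod 7), then by the Chinese remainder theorem n ≡ 30 (mod 56). Since 30 ≡ 0 (mod 2) and 2 ∣ 56, we get n ≡ 0 (mod 2).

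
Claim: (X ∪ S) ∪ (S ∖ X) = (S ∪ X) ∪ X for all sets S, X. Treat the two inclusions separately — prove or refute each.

(⟹) Let x ∈ (X ∪ S) ∪ (S ∖ X). Then either x ∈ S and x ∉ X; or x ∈ X and x ∉ S; or x ∈ S ∩ X. In each case x ∈ (S ∪ X) ∪ X, so (X ∪ S) ∪ (S ∖ X) ⊆ (S ∪ X) ∪ X.

(⟸) Let x ∈ (S ∪ X) ∪ X. Then either x ∈ S and x ∉ X; or x ∈ X and x ∉ S; or x ∈ S ∩ X. In each case x ∈ (X ∪ S) ∪ (S ∖ X), so (S ∪ X) ∪ X ⊆ (X ∪ S) ∪ (S ∖ X).

Both inclusions hold; the sets are equal.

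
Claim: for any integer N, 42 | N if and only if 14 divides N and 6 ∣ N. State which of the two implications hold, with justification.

Both directions hold; the statement is true.

[⇒] If 42 ∣ N, write N = 42q. Since 42 = 3·14, N = 14·(3q), so 14 ∣ N; and since 42 = 7·6, N = 6·(7q), so 6 ∣ N.

[⇐] Suppose 14 ∣ N and 6 ∣ N. Any common multiple of 14 and 6 is a multiple of their lcm; here lcm(14, 6) = 14·6/gcd(14, 6) = 84/2 = 42, so 42 ∣ N.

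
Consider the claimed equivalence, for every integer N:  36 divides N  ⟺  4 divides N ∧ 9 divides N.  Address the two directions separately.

(⟹) If 36 ∣ N, write N = 36q. Since 36 = 9·4, N = 4·(9q), so 4 ∣ N; and since 36 = 4·9, N = 9·(4q), so 9 ∣ N.

(⟸) Suppose 4 ∣ N and 9 ∣ N. Any common multiple of 4 and 9 is a multiple of their lcm; here gcd(4, 9) = 1, so lcm(4, 9) = 4·9 = 36, so 36 ∣ N.

Equivalent; both directions hold.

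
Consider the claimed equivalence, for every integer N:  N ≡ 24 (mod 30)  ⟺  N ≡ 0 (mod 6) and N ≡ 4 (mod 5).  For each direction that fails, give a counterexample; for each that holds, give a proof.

(⟹) Suppose N ≡ 24 (mod 30); write N = 30j + 24. Since 6 ∣ 30, reducing mod 6 gives N ≡ 24 ≡ 0 (mod 6); since 5 ∣ 30, reducing mod 5 gives N ≡ 24 ≡ 4 (mod 5).

(⟸) Conversely, if N ≡ 0 (mod 6) and N ≡ 4 (mod 5), then by the Chinese remainder theorem N ≡ 24 (mod 30). This is exactly N ≡ 24 (mod 30).

The biconditional holds.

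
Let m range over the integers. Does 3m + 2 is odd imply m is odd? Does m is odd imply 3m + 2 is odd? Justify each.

Converse. Suppose m is odd; write m = 2j + 1. Then 3m + 2 = 3·(2j + 1) + 2 = 2·3j + 5, which is odd.

Forward direction. Suppose 3m + 2 is odd. Since 3 is odd, 3m and m have the same parity, so 3m + 2 ≡ m + 2 (mod 2). As 2 is even, 3m + 2 is odd exactly when m is odd. Thus m is odd.

Both directions hold.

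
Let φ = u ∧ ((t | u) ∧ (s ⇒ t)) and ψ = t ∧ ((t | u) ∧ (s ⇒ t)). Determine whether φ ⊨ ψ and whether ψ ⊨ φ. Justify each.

(⟹) This fails. Under t = F, u = T, s = F, the left side is true but the right side is false.

(⟸) This fails. Under t = T, u = F, s = F, the left side is false but the right side is true.

Neither implication holds.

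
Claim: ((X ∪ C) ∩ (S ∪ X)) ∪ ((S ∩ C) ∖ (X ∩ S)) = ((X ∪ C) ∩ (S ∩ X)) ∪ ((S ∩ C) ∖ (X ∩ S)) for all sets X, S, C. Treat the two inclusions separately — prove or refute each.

(⊆) This inclusion fails. Take X = {1}, S = ∅, C = ∅; then 1 ∈ ((X ∪ C) ∩ (S ∪ X)) ∪ ((S ∩ C) ∖ (X ∩ S)) but 1 ∉ ((X ∪ C) ∩ (S ∩ X)) ∪ ((S ∩ C) ∖ (X ∩ S)).

(⊇) Let x ∈ ((X ∪ C) ∩ (S ∩ X)) ∪ ((S ∩ C) ∖ (X ∩ S)). Then either x ∈ X ∩ S and x ∉ C; or x ∈ S ∩ C and x ∉ X; or x ∈ X ∩ S ∩ C. In each case x ∈ ((X ∪ C) ∩ (S ∪ X)) ∪ ((S ∩ C) ∖ (X ∩ S)), so ((X ∪ C) ∩ (S ∩ X)) ∪ ((S ∩ C) ∖ (X ∩ S)) ⊆ ((X ∪ C) ∩ (S ∪ X)) ∪ ((S ∩ C) ∖ (X ∩ S)).

The sets are not equal: only the reverse inclusion holds.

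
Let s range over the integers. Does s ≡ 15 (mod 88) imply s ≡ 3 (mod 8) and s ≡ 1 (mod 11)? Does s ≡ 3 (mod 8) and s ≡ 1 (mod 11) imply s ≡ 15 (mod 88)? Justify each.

Neither implication holds.

(⟹) This fails: s = 15 gives 15 ≡ 15 (mod 88) but 15 ≡ 7 (mod 8), so the conjunction on the right does not hold.

(⟸) This fails: s = 67 satisfies both congruences on the right (67 ≡ 3 mod 8 and 67 ≡ 1 mod 11) yet 67 ≡ 67 (mod 88), not 15.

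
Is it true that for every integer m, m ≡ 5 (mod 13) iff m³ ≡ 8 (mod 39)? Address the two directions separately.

(⇒) This fails: take m = 18. Then 18 ≡ 5 (mod 13), but 18³ = 5832 ≡ 21 (mod 39), not 8.

(⇐) This fails: take m = 2. Then 2³ = 8 ≡ 8 (mod 39), yet 2 ≡ 2 (mod 13), not 5.

Neither direction holds.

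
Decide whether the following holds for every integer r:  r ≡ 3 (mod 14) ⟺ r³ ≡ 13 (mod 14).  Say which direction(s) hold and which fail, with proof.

[⇒] Suppose r ≡ 3 (mod 14). Write r = 14j + 3. Then (14j + 3)³ = 2744j³ + 1764j² + 378j + 27 = 14(196j³ + 126j² + 27j + 1) + 13, so r³ ≡ 13 (mod 14).

[⇐] This fails: take r = 5. Then 5³ = 125 ≡ 13 (mod 14), yet 5 ≡ 5 (mod 14), not 3.

Only the forward implication holds.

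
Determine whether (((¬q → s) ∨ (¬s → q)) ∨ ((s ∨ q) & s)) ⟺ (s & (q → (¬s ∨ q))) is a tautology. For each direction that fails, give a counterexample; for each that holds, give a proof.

(⇒) This fails. Under s = F, q = T, the left side is true but the right side is false.

(⇐) Assume the antecedent. If s is true, the consequent reduces to true regardless of the other variables. If s is false, the antecedent cannot hold. Either way the consequent holds.

Only the converse holds.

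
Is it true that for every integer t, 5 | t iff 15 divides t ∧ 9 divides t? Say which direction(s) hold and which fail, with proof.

Only the converse holds.

(⟹) This fails: take t = 5. Certainly 5 ∣ 5, but 15 ∤ 5.

(⟸) Suppose 15 ∣ t and 9 ∣ t. Any common multiple of 15 and 9 is a multiple of their lcm; here lcm(15, 9) = 15·9/gcd(15, 9) = 135/3 = 45, so 45 ∣ t. Since 5 ∣ 45, it follows that 5 ∣ t.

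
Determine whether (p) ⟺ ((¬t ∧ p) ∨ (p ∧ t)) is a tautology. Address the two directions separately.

(⇒) Assume the antecedent. If t is true, the antecedent forces (t = T, p = T), and (¬t ∧ p) ∨ (p ∧ t) holds there. If t is false, the antecedent forces (t = F, p = T), and (¬t ∧ p) ∨ (p ∧ t) holds there. Either way (¬t ∧ p) ∨ (p ∧ t) holds.

(⇐) Assume the antecedent. If t is true, the antecedent forces (t = T, p = T), and p holds there. If t is false, the antecedent forces (t = F, p = T), and p holds there. Either way p holds.

The biconditional holds.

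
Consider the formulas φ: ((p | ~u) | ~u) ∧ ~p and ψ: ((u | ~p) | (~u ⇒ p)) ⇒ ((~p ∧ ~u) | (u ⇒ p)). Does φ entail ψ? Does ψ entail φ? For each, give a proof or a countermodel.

Not equivalent: only (⇒) holds.

[⇒] Assume the antecedent. If p is true, the antecedent cannot hold. If p is false, the antecedent forces (p = F, u = F), and the consequent holds there. Either way the consequent holds.

[⇐] This fails. Under p = T, u = F, the left side is false but the right side is true.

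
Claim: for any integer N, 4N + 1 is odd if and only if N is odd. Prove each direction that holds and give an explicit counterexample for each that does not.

The forward direction fails; the converse holds.

[⇒] This fails: take N = 0. Then 4N + 1 = 1, which is odd, yet N = 0 is even, not odd.

[⇐] Suppose N is odd. Since 4 is even, 4N is even for every N, so 4N + 1 has the same parity as 1, which is odd. Hence 4N + 1 is odd.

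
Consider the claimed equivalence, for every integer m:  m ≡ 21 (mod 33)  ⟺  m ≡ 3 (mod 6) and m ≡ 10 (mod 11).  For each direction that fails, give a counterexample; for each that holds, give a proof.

Not equivalent: only (⇐) holds.

[⇒] This fails: m = 54 gives 54 ≡ 21 (mod 33) but 54 ≡ 0 (mod 6), so the conjunction on the right does not hold.

[⇐] Conversely, if m ≡ 3 (mod 6) and m ≡ 10 (mod 11), then by the Chinese remainder theorem m ≡ 21 (mod 66). Since 21 ≡ 21 (mod 33) and 33 ∣ 66, we get m ≡ 21 (mod 33).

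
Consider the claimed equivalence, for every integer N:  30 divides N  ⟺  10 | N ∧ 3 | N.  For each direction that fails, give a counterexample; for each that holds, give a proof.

(⇒) If 30 ∣ N, write N = 30q. Since 30 = 3·10, N = 10·(3q), so 10 ∣ N; and since 30 = 10·3, N = 3·(10q), so 3 ∣ N.

(⇐) Suppose 10 ∣ N and 3 ∣ N. Any common multiple of 10 and 3 is a multiple of their lcm; here gcd(10, 3) = 1, so lcm(10, 3) = 10·3 = 30, so 30 ∣ N.

The biconditional holds.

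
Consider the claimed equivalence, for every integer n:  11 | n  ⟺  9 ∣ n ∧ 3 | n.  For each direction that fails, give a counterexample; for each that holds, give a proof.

[⇒] This fails: take n = 11. Certainly 11 ∣ 11, but 9 ∤ 11.

[⇐] This fails: take n = 9. Both 9 ∣ 9 and 3 ∣ 9, yet 9 is not a multiple of 11 (since 9 = 0·11 + 9), so 11 ∤ 9.

Neither implication holds.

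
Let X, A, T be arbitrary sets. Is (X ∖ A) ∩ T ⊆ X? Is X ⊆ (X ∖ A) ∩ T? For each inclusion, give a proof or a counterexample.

(⊆) holds; (⊇) fails.

(⟹) Let x ∈ (X ∖ A) ∩ T. Then x ∈ X ∩ T and x ∉ A, from which x ∈ X.

(⟸) This inclusion fails. Take X = {1}, A = ∅, T = ∅; then 1 ∈ X but 1 ∉ (X ∖ A) ∩ T.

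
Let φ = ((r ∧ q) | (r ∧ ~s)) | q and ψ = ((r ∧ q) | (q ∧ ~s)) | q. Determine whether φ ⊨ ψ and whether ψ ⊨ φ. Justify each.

Only the reverse direction holds.

(⇒) This fails. Under r = T, s = F, q = F, the left side is true but the right side is false.

(⇐) Assume the antecedent. If r is true, the antecedent forces (r = T, s = F, q = T) or (r = T, s = T, q = T), and ((r ∧ q) | (r ∧ ~s)) | q holds there. If r is false, the antecedent forces (r = F, s = F, q = T) or (r = F, s = T, q = T), and ((r ∧ q) | (r ∧ ~s)) | q holds there. Either way ((r ∧ q) | (r ∧ ~s)) | q holds.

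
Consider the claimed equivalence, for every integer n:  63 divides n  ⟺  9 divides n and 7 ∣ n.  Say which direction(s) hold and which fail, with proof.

(⇒) If 63 ∣ n, write n = 63q. Since 63 = 7·9, n = 9·(7q), so 9 ∣ n; and since 63 = 9·7, n = 7·(9q), so 7 ∣ n.

(⇐) Suppose 9 ∣ n and 7 ∣ n. Any common multiple of 9 and 7 is a multiple of their lcm; here gcd(9, 7) = 1, so lcm(9, 7) = 9·7 = 63, so 63 ∣ n.

Both directions hold; the statement is true.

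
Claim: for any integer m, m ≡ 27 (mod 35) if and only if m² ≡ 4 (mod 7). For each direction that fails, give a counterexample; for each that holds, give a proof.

Both directions fail.

(⟹) This fails: take m = 27. Then 27 ≡ 27 (mod 35), but 27² = 729 ≡ 1 (mod 7), not 4.

(⟸) This fails: take m = 2. Then 2² = 4 ≡ 4 (mod 7), yet 2 ≡ 2 (mod 35), not 27.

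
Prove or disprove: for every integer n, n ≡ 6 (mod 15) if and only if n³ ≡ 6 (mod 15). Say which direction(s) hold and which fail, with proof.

The biconditional holds.

(⇒) Suppose n ≡ 6 (mod 15). Write n = 15j + 6. Then (15j + 6)³ = 3375j³ + 4050j² + 1620j + 216 = 15(225j³ + 270j² + 108j + 14) + 6, so n³ ≡ 6 (mod 15).

(⇐) Conversely, suppose n³ ≡ 6 (mod 15). The only residue r in {0, …, 14} with r³ ≡ 6 (mod 15) is r = 6, so n ≡ 6 (mod 15).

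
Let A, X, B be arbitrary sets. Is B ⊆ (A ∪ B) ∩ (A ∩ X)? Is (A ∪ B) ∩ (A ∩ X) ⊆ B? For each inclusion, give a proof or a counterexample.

(⊆) This inclusion fails. Take A = ∅, X = ∅, B = {1}; then 1 ∈ B but 1 ∉ (A ∪ B) ∩ (A ∩ X).

(⊇) This inclusion fails. Take A = {1}, X = {1}, B = ∅; then 1 ∈ (A ∪ B) ∩ (A ∩ X) but 1 ∉ B.

Neither inclusion holds.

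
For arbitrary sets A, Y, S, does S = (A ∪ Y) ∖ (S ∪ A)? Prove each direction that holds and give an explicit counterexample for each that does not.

Neither inclusion holds.

(⟹) This inclusion fails. Take A = ∅, Y = ∅, S = {1}; then 1 ∈ S but 1 ∉ (A ∪ Y) ∖ (S ∪ A).

(⟸) This inclusion fails. Take A = ∅, Y = {1}, S = ∅; then 1 ∈ (A ∪ Y) ∖ (S ∪ A) but 1 ∉ S.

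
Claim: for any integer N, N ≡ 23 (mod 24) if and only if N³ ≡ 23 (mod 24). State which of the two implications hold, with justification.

(⟹) Suppose N ≡ 23 (mod 24). Write N = 24j + 23. Then (24j + 23)³ = 13824j³ + 39744j² + 38088j + 12167 = 24(576j³ + 1656j² + 1587j + 506) + 23, so N³ ≡ 23 (mod 24).

(⟸) Conversely, suppose N³ ≡ 23 (mod 24). The only residue r in {0, …, 23} with r³ ≡ 23 (mod 24) is r = 23, so N ≡ 23 (mod 24).

Equivalent; both directions hold.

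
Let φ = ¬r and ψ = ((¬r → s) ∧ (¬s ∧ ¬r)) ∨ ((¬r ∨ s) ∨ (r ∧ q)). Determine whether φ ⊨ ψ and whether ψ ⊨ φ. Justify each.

[⇐] This fails. Under s = T, q = F, r = T, the left side is false but the right side is true.

[⇒] Assume the antecedent. If s is true, the consequent reduces to true regardless of the other variables. If s is false, the antecedent forces (s = F, q = F, r = F) or (s = F, q = T, r = F), and the consequent holds there. Either way the consequent holds.

(⇒) holds; (⇐) fails.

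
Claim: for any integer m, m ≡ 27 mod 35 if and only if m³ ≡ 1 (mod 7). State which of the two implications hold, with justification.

(⇒) This fails: take m = 27. Then 27 ≡ 27 (mod 35), but 27³ = 19683 ≡ 6 (mod 7), not 1.

(⇐) This fails: take m = 1. Then 1³ = 1 ≡ 1 (mod 7), yet 1 ≡ 1 (mod 35), not 27.

Neither implication holds.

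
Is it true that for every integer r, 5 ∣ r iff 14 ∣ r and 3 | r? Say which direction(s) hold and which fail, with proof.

(⇒) fails and (⇐) fails.

[⇒] This fails: take r = 5. Certainly 5 ∣ 5, but 14 ∤ 5.

[⇐] This fails: take r = 42. Both 14 ∣ 42 and 3 ∣ 42, yet 42 is not a multiple of 5 (since 42 = 8·5 + 2), so 5 ∤ 42.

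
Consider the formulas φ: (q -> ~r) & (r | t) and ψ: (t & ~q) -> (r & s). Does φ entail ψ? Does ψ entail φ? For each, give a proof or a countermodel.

(⟹) This fails. Under t = T, q = F, s = F, r = F, the left side is true but the right side is false.

(⟸) This fails. Under t = F, q = F, s = F, r = F, the left side is false but the right side is true.

Neither direction holds.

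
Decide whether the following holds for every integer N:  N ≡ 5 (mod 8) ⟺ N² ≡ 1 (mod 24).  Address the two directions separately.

(⇒) fails and (⇐) fails.

[⇒] This fails: take N = 21. Then 21 ≡ 5 (mod 8), but 21² = 441 ≡ 9 (mod 24), not 1.

[⇐] This fails: take N = 1. Then 1² = 1 ≡ 1 (mod 24), yet 1 ≡ 1 (mod 8), not 5.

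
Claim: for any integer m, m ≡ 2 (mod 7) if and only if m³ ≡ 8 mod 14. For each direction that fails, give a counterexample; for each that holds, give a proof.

(→) This fails: take m = 9. Then 9 ≡ 2 (mod 7), but 9³ = 729 ≡ 1 (mod 14), not 8.

(←) This fails: take m = 4. Then 4³ = 64 ≡ 8 (mod 14), yet 4 ≡ 4 (mod 7), not 2.

Neither direction holds.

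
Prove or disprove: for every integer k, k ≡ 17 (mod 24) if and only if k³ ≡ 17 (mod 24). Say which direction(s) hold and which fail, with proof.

Both directions hold; the statement is true.

[⇐] Suppose k³ ≡ 17 (mod 24). The only residue r in {0, …, 23} with r³ ≡ 17 (mod 24) is r = 17, so k ≡ 17 (mod 24).

[⇒] Suppose k ≡ 17 (mod 24). Write k = 24j + 17. Then (24j + 17)³ = 13824j³ + 29376j² + 20808j + 4913 = 24(576j³ + 1224j² + 867j + 204) + 17, so k³ ≡ 17 (mod 24).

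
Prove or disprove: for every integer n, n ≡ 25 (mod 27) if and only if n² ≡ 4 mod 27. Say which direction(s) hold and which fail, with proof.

Only the forward direction holds.

Forward direction. Suppose n ≡ 25 (mod 27). Write n = 27j + 25. Then (27j + 25)² = 729j² + 1350j + 625 = 27(27j² + 50j + 23) + 4, so n² ≡ 4 (mod 27).

Converse. This fails: take n = 2. Then 2² = 4 ≡ 4 (mod 27), yet 2 ≡ 2 (mod 27), not 25.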